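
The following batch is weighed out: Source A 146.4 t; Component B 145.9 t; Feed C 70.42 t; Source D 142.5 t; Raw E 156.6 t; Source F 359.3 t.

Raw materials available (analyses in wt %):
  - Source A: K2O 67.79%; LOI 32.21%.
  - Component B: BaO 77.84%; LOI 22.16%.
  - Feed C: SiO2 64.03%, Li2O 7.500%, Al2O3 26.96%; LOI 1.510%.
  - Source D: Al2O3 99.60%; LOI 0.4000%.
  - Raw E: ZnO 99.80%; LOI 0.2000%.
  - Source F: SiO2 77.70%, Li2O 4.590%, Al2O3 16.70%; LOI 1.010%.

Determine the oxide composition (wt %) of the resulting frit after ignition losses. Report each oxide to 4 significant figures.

Glass mass = 936.1 t (batch 1021 − LOI 85.06).
Composition: SiO2 34.64%, Li2O 2.326%, ZnO 16.70%, Al2O3 23.60%, BaO 12.13%, K2O 10.60%

In-progress results appear rounded to 4 significant figures when written out. Every computation maintains full precision throughout — a single rounding finalizes every reported number — the derived quantities are recomputed in full precision (net glass mass, six oxide percentages, ignition loss, totals, the yield) from the batch weights per 936.1 t of glass, as set out in problem or answer.
Oxide masses out of the charge:
  SiO2: 70.42·0.6403 + 359.3·0.7770 = 324.3 t
  Li2O: 70.42·0.07500 + 359.3·0.04590 = 21.77 t
  ZnO: 156.6·0.9980 = 156.3 t
  Al2O3: 70.42·0.2696 + 142.5·0.9960 + 359.3·0.1670 = 220.9 t
  BaO: 145.9·0.7784 = 113.6 t
  K2O: 146.4·0.6779 = 99.24 t
LOI: 146.4·0.3221 + 145.9·0.2216 + 70.42·0.01510 + 142.5·0.004000 + 156.6·0.002000 + 359.3·0.01010 = 85.06 t
Glass = total batch minus LOI = 1021 − 85.06 = 936.1 t (equal to the oxide-mass sum)
percent by weight: oxide/glass ×100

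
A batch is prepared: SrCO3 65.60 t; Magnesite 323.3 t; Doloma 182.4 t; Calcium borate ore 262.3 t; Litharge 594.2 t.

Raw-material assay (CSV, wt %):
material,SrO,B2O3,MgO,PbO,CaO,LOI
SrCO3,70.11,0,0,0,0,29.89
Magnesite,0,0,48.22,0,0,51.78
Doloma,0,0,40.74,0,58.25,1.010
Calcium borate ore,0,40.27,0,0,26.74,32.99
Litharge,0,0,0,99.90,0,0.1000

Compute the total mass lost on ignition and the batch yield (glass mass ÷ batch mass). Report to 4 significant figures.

LOI loss = 276.0 t; glass = 1152 t; yield = 80.67%

Intermediates are shown with 4-significant-digit rounding alongside each step; all arithmetic maintains full precision end to end; exactly one rounding is applied to every reported result — the derived quantities (glass mass, yield, the totals, LOI, the five compositions) are computed starting from the weights on 1152 t of glass at full float precision, exactly as printed in the problem or the answer.
Material-by-material LOI:
  SrCO3: 65.60 × 0.2989 = 19.61 t
  Magnesite: 323.3 × 0.5178 = 167.4 t
  Doloma: 182.4 × 0.01010 = 1.842 t
  Calcium borate ore: 262.3 × 0.3299 = 86.53 t
  Litharge: 594.2 × 0.001000 = 0.5942 t
Total LOI = 276.0 t
Glass = batch − LOI = 1428 − 276.0 = 1152 t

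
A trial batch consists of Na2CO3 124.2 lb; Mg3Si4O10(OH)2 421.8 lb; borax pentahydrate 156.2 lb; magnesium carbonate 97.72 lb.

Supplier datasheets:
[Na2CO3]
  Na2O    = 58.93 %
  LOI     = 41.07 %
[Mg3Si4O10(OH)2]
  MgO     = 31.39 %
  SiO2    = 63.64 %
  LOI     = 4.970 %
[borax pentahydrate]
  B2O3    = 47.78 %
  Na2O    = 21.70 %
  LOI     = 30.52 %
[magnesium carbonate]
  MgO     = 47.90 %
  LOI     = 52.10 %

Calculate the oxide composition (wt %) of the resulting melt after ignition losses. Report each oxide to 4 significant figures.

All arithmetic carries exact precision at every stage; values along the way are shown with 4-significant-figure rounding in the printout; each reported figure takes just one rounding. The derived quantities are carried using the weight values at 629.4 lb of glass in full precision (totals, LOI, the yield, glass mass, four oxide percentages), exactly as printed in question or answer.
Mass of each oxide from the mix:
  MgO: 421.8·0.3139 + 97.72·0.4790 = 179.2 lb
  B2O3: 156.2·0.4778 = 74.63 lb
  Na2O: 124.2·0.5893 + 156.2·0.2170 = 107.1 lb
  SiO2: 421.8·0.6364 = 268.4 lb
LOI: 124.2·0.4107 + 421.8·0.04970 + 156.2·0.3052 + 97.72·0.5210 = 170.6 lb
Glass mass = batch − LOI = 799.9 − 170.6 = 629.4 lb (the oxide masses sum to this)
oxide / glass × 100 gives the wt %

Glass mass = 629.4 lb (batch 799.9 − LOI 170.6).
Composition: MgO 28.47%, B2O3 11.86%, Na2O 17.02%, SiO2 42.65%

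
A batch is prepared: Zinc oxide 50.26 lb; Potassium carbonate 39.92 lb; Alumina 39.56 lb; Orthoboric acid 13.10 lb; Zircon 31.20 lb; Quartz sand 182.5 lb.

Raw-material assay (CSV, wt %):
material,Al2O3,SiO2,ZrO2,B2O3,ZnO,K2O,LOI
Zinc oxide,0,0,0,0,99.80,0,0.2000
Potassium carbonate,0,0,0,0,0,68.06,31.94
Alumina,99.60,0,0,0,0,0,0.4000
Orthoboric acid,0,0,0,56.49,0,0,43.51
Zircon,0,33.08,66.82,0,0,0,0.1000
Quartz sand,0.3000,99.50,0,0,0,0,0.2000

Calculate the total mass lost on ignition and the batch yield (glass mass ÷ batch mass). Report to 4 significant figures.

The whole derivation runs at full precision at each step. Values along the way are displayed rounded off to 4 significant figures between the steps. Exactly one rounding goes into every reported figure. Derived quantities (LOI, yield, the six compositions, the totals, glass mass) are rebuilt using the weight values at 337.4 lb of glass at full float precision as quoted within either problem or answer.
Ignition loss by material:
  Zinc oxide: 50.26 × 0.002000 = 0.1005 lb
  Potassium carbonate: 39.92 × 0.3194 = 12.75 lb
  Alumina: 39.56 × 0.004000 = 0.1582 lb
  Orthoboric acid: 13.10 × 0.4351 = 5.700 lb
  Zircon: 31.20 × 0.001000 = 0.03120 lb
  Quartz sand: 182.5 × 0.002000 = 0.3650 lb
Total LOI = 19.11 lb
Glass = batch − LOI = 356.5 − 19.11 = 337.4 lb

LOI loss = 19.11 lb; glass = 337.4 lb; yield = 94.64%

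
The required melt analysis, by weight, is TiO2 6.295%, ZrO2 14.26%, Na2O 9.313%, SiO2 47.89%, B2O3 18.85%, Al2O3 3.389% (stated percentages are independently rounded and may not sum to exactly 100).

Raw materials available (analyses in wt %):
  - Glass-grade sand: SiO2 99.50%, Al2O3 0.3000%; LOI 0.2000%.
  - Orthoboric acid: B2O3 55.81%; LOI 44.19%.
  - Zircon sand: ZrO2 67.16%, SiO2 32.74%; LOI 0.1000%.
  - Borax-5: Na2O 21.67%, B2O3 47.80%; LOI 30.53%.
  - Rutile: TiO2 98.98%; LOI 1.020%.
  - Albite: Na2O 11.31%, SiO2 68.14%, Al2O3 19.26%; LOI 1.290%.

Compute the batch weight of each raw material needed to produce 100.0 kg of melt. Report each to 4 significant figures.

Batch per 100.0 kg melt:
  Glass-grade sand: 29.41 kg
  Orthoboric acid: 4.628 kg
  Zircon sand: 21.23 kg
  Borax-5: 34.03 kg
  Rutile: 6.360 kg
  Albite: 17.14 kg
Total batch = 112.8 kg; LOI loss = 12.80 kg; yield = 88.65%

Mid-chain values are displayed, with 4-significant-figure rounding, across the worked steps; each numeric step maintains full precision end to end; a single rounding completes every reported figure — derived quantities, which include the totals, ignition loss, the six compositions, the yield, glass mass, are computed at full float precision, as given in question or answer, from the batch weights at 100.0 kg of glass.
Oxide-by-oxide targets in 100.0 kg melt:
  TiO2: 6.295% × 100.0 = 6.295 kg
  ZrO2: 14.26% × 100.0 = 14.26 kg
  Na2O: 9.313% × 100.0 = 9.313 kg
  SiO2: 47.89% × 100.0 = 47.89 kg
  B2O3: 18.85% × 100.0 = 18.85 kg
  Al2O3: 3.389% × 100.0 = 3.389 kg
Checking each oxide sum using the reported weights, against the basis in use (summed amounts equal target values given rounding of the digits):
  TiO2: 6.360·0.9898 = 6.295 kg (target 6.295 kg)
  ZrO2: 21.23·0.6716 = 14.26 kg (target 14.26 kg)
  Na2O: 34.03·0.2167 + 17.14·0.1131 = 9.313 kg (target 9.313 kg)
  SiO2: 29.41·0.9950 + 21.23·0.3274 + 17.14·0.6814 = 47.89 kg (target 47.89 kg)
  B2O3: 4.628·0.5581 + 34.03·0.4780 = 18.85 kg (target 18.85 kg)
  Al2O3: 29.41·0.003000 + 17.14·0.1926 = 3.389 kg (target 3.389 kg)
Glass mass check: total batch − LOI = 100.0 kg (targets for the oxides total 100.0 kg; the stated basis being 100.0 kg — rounding explains the deltas).
Batch total: Σ batch = 112.8 kg; the LOI term Σ batch·LOI equals 12.80 kg; the yield ratio, glass ÷ batch: 88.65%.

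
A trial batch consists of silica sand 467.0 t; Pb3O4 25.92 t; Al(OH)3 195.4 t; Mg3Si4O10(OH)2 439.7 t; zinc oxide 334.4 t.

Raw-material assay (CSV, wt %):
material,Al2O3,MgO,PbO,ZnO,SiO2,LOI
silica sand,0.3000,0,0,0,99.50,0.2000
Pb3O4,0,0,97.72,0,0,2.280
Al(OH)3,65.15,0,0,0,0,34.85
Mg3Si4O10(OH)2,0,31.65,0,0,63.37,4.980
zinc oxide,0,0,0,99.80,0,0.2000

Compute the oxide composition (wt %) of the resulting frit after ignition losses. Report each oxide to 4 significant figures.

Glass mass = 1370 t (batch 1462 − LOI 92.19).
Composition: Al2O3 9.393%, MgO 10.16%, PbO 1.849%, ZnO 24.36%, SiO2 54.25%

All internal work keeps full precision through the solve. Working values appear (rounded to four significant digits) in the printout — every reported number carries a single rounding. All derived quantities are computed using the weight values for 1370 t of glass at full precision (five oxide percentages, the yield, LOI, totals, net glass mass) exactly as printed in question or answer.
What the batch supplies per oxide:
  Al2O3: 467.0·0.003000 + 195.4·0.6515 = 128.7 t
  MgO: 439.7·0.3165 = 139.2 t
  PbO: 25.92·0.9772 = 25.33 t
  ZnO: 334.4·0.9980 = 333.7 t
  SiO2: 467.0·0.9950 + 439.7·0.6337 = 743.3 t
LOI: 467.0·0.002000 + 25.92·0.02280 + 195.4·0.3485 + 439.7·0.04980 + 334.4·0.002000 = 92.19 t
The glass mass, total less LOI, = 1462 − 92.19 = 1370 t (the oxide masses sum to this)
percent share: oxide ÷ glass, ×100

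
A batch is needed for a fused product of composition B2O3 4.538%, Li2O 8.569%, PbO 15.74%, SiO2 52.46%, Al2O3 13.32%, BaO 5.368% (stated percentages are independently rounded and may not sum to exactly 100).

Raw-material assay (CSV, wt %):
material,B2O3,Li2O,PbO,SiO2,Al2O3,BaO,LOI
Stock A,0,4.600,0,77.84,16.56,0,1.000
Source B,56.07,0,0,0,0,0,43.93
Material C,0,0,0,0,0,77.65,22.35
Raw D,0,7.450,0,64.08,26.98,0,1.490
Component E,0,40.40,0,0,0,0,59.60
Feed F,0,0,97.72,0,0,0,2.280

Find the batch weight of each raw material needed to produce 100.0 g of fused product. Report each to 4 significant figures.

The working math runs at full float precision through every step; the intermediate values appear rounded to four significant figures in the printout — every reported result takes just one rounding. All derived quantities are carried in full float precision (the six compositions, net glass mass, yield, ignition loss, totals) from the batch weights per 100.0 g of glass, exactly as shown in question or answer.
Per-oxide target masses for 100.0 g fused product:
  B2O3: 4.538% × 100.0 = 4.538 g
  Li2O: 8.569% × 100.0 = 8.569 g
  PbO: 15.74% × 100.0 = 15.74 g
  SiO2: 52.46% × 100.0 = 52.46 g
  Al2O3: 13.32% × 100.0 = 13.32 g
  BaO: 5.368% × 100.0 = 5.368 g
Balance tally, oxide-wise, working from each reported weight, versus the basis set out (target by target, the sums agree exact up to rounding of places):
  B2O3: 8.093·0.5607 = 4.538 g (target 4.538 g)
  Li2O: 54.08·0.04600 + 16.18·0.07450 + 12.07·0.4040 = 8.569 g (target 8.569 g)
  PbO: 16.11·0.9772 = 15.74 g (target 15.74 g)
  SiO2: 54.08·0.7784 + 16.18·0.6408 = 52.46 g (target 52.46 g)
  Al2O3: 54.08·0.1656 + 16.18·0.2698 = 13.32 g (target 13.32 g)
  BaO: 6.913·0.7765 = 5.368 g (target 5.368 g)
Glass-mass closure: batch Σ − ignition loss = 100.0 g (per-oxide target masses sum to 100.0 g; stated basis 100.0 g — differing by rounding only).
Whole-batch sum: Σ batch = 113.4 g; LOI loss = Σ batch·LOI = 13.44 g; glass ÷ batch gives a yield of 88.15%.

Batch per 100.0 g fused product:
  Stock A: 54.08 g
  Source B: 8.093 g
  Material C: 6.913 g
  Raw D: 16.18 g
  Component E: 12.07 g
  Feed F: 16.11 g
Total batch = 113.4 g; LOI loss = 13.44 g; yield = 88.15%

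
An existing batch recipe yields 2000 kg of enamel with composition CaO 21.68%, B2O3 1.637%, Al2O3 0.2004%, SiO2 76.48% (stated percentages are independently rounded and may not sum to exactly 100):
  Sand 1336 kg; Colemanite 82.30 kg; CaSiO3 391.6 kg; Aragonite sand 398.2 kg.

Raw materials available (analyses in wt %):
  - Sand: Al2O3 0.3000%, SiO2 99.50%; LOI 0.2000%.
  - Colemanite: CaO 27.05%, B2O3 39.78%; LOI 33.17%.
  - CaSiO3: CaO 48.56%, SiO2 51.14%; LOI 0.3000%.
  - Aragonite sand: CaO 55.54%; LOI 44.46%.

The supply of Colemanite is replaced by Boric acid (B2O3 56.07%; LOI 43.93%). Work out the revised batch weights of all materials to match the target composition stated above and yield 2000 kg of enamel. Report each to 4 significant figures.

Every computation runs at exact precision in all steps — intermediates are printed with 4-significant-digit rounding in the working — every reported number is rounded a single time. Derived quantities (yield, ignition loss, four oxide percentages, net glass mass, the totals) are re-derived in exact precision starting from the weights for 2000 kg of glass exactly as shown in the question or the answer.
Target masses of each oxide per 2000 kg enamel:
  CaO: 21.68% × 2000 = 433.6 kg
  B2O3: 1.637% × 2000 = 32.74 kg
  Al2O3: 0.2004% × 2000 = 4.008 kg
  SiO2: 76.48% × 2000 = 1530 kg
Oxide-by-oxide audit on the weights just shown, on the stated basis (each sum matches its target mass net of answer rounding effects):
  CaO: 391.6·0.4856 + 438.3·0.5554 = 433.6 kg (target 433.6 kg)
  B2O3: 58.39·0.5607 = 32.74 kg (target 32.74 kg)
  Al2O3: 1336·0.003000 = 4.008 kg (target 4.008 kg)
  SiO2: 1336·0.9950 + 391.6·0.5114 = 1530 kg (target 1530 kg)
Glass mass check: batch Σ − ignition loss = 2000 kg (per-oxide target masses sum to 2000 kg; with the basis standing at 2000 kg — gaps are rounding artifacts).
Batch grand total — Σ batch = 2224 kg; LOI removed, Σ of batch·LOI: 224.4 kg; yield: glass divided by total = 89.91%.

Revised batch per 2000 kg enamel:
  Sand: 1336 kg
  Boric acid: 58.39 kg
  CaSiO3: 391.6 kg
  Aragonite sand: 438.3 kg
Total batch = 2224 kg; LOI loss = 224.4 kg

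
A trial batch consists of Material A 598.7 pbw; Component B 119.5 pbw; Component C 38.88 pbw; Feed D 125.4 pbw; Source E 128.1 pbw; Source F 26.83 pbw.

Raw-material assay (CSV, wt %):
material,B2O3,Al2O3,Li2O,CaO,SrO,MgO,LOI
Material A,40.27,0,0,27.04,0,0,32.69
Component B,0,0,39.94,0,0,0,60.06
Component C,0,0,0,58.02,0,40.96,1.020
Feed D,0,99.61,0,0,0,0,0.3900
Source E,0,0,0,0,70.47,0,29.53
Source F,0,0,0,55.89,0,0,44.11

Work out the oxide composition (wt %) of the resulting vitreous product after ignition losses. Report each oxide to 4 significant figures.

Glass mass = 719.4 pbw (batch 1037 − LOI 318.0).
Composition: B2O3 33.51%, Al2O3 17.36%, Li2O 6.635%, CaO 27.72%, SrO 12.55%, MgO 2.214%

The intermediate values are shown with 4-significant-figure rounding as written — the working math keeps full float precision all the way through — every reported result sees exactly one rounding — all derived quantities are computed in full precision (LOI, net glass mass, totals, six oxide percentages, yield) from the weighed amounts for 719.4 pbw of glass, precisely as stated by either problem or answer.
What the batch supplies per oxide:
  B2O3: 598.7·0.4027 = 241.1 pbw
  Al2O3: 125.4·0.9961 = 124.9 pbw
  Li2O: 119.5·0.3994 = 47.73 pbw
  CaO: 598.7·0.2704 + 38.88·0.5802 + 26.83·0.5589 = 199.4 pbw
  SrO: 128.1·0.7047 = 90.27 pbw
  MgO: 38.88·0.4096 = 15.93 pbw
LOI: 598.7·0.3269 + 119.5·0.6006 + 38.88·0.01020 + 125.4·0.003900 + 128.1·0.2953 + 26.83·0.4411 = 318.0 pbw
Glass mass = batch − LOI = 1037 − 318.0 = 719.4 pbw (= the summed oxide contributions)
each wt % is 100 × oxide ÷ glass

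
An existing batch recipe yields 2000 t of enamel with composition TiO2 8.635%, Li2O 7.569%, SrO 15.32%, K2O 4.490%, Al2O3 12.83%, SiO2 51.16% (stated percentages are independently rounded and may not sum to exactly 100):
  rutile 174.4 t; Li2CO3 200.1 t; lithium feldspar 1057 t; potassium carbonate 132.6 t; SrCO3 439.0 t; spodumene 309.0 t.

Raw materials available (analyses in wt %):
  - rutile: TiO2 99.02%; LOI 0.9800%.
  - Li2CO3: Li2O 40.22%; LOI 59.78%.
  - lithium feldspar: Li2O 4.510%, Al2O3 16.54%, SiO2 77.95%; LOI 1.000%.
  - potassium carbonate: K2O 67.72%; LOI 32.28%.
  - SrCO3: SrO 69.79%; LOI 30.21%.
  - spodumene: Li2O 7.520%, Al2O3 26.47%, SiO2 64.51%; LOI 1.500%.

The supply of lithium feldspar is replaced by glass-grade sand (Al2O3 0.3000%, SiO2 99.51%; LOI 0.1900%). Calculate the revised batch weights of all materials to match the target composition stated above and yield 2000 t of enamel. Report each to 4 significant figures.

The working math holds full precision end to end; working values appear, rounded to 4 significant figures, within the worked lines — every reported result takes a single rounding. Derived quantities, including six oxide percentages, LOI, yield, net glass mass, totals, are recomputed from the batch weights for 2000 t of glass in exact precision as given in question or answer.
The oxide mass targets at 2000 t enamel:
  TiO2: 8.635% × 2000 = 172.7 t
  Li2O: 7.569% × 2000 = 151.4 t
  SrO: 15.32% × 2000 = 306.4 t
  K2O: 4.490% × 2000 = 89.80 t
  Al2O3: 12.83% × 2000 = 256.6 t
  SiO2: 51.16% × 2000 = 1023 t
A balance pass over the oxides, with the batch weights as given, relative to the basis at hand (each sum matches its target mass once rounding is allowed for):
  TiO2: 174.4·0.9902 = 172.7 t (target 172.7 t)
  Li2O: 196.0·0.4022 + 964.8·0.07520 = 151.4 t (target 151.4 t)
  SrO: 439.0·0.6979 = 306.4 t (target 306.4 t)
  K2O: 132.6·0.6772 = 89.80 t (target 89.80 t)
  Al2O3: 402.8·0.003000 + 964.8·0.2647 = 256.6 t (target 256.6 t)
  SiO2: 402.8·0.9951 + 964.8·0.6451 = 1023 t (target 1023 t)
Glass-mass sanity pass: batch total minus LOI = 2000 t (summing oxide targets gives 2000 t; with the basis standing at 2000 t — deltas are rounding alone).
Summing the batch: Σ batch = 2310 t; Σ batch·LOI gives LOI loss = 309.5 t; the yield ratio, glass ÷ batch: 86.60%.

Revised batch per 2000 t enamel:
  rutile: 174.4 t
  Li2CO3: 196.0 t
  glass-grade sand: 402.8 t
  potassium carbonate: 132.6 t
  SrCO3: 439.0 t
  spodumene: 964.8 t
Total batch = 2310 t; LOI loss = 309.5 t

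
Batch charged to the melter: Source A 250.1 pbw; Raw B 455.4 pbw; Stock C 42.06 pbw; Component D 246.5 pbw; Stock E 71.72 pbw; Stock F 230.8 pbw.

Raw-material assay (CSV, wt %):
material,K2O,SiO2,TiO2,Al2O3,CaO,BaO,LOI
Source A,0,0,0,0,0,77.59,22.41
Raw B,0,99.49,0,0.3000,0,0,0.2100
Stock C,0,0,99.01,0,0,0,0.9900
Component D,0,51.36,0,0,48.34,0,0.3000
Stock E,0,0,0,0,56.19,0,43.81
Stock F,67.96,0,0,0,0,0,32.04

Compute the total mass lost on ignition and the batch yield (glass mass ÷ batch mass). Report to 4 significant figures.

LOI loss = 163.5 pbw; glass = 1133 pbw; yield = 87.39%

Intermediates are displayed, rounded to four significant figures, when written out — all internal work keeps exact precision at each step — a single rounding produces each reported result; derived quantities are computed in exact precision (totals, yield, the six compositions, LOI, glass mass) from the weighed amounts for 1133 pbw of glass, as they appear in either problem or answer.
Material-by-material LOI:
  Source A: 250.1 × 0.2241 = 56.05 pbw
  Raw B: 455.4 × 0.002100 = 0.9563 pbw
  Stock C: 42.06 × 0.009900 = 0.4164 pbw
  Component D: 246.5 × 0.003000 = 0.7395 pbw
  Stock E: 71.72 × 0.4381 = 31.42 pbw
  Stock F: 230.8 × 0.3204 = 73.95 pbw
Total LOI = 163.5 pbw
Glass = batch − LOI = 1297 − 163.5 = 1133 pbw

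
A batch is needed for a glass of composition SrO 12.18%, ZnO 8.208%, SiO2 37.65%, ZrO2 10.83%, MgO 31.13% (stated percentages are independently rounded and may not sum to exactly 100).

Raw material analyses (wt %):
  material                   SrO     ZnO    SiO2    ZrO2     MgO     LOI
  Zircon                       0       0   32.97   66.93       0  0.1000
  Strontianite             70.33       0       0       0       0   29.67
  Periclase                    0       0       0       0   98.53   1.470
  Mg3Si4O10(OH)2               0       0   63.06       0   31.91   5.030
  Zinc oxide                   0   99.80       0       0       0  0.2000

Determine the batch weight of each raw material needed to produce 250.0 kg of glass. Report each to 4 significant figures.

Batch per 250.0 kg glass:
  Zircon: 40.45 kg
  Strontianite: 43.30 kg
  Periclase: 37.50 kg
  Mg3Si4O10(OH)2: 128.1 kg
  Zinc oxide: 20.56 kg
Total batch = 269.9 kg; LOI loss = 19.92 kg; yield = 92.62%

Mid-chain values are displayed rounded off to 4 significant digits when written out; all internal work carries full float precision at every stage. Every reported number undergoes a single rounding; the derived quantities are rebuilt starting from the weights for 250.0 kg of glass at exact precision (the yield, glass mass, totals, ignition loss, the five compositions), as set out in problem or answer.
Per-oxide target masses for 250.0 kg glass:
  SrO: 12.18% × 250.0 = 30.45 kg
  ZnO: 8.208% × 250.0 = 20.52 kg
  SiO2: 37.65% × 250.0 = 94.12 kg
  ZrO2: 10.83% × 250.0 = 27.08 kg
  MgO: 31.13% × 250.0 = 77.82 kg
Per-oxide balance check per the reported batch figures, per the basis as stated (sums match the target masses exact up to rounding of places):
  SrO: 43.30·0.7033 = 30.45 kg (target 30.45 kg)
  ZnO: 20.56·0.9980 = 20.52 kg (target 20.52 kg)
  SiO2: 40.45·0.3297 + 128.1·0.6306 = 94.12 kg (target 94.12 kg)
  ZrO2: 40.45·0.6693 = 27.07 kg (target 27.08 kg)
  MgO: 37.50·0.9853 + 128.1·0.3191 = 77.83 kg (target 77.82 kg)
Consistency of the glass mass: the batch minus its LOI: 250.0 kg (summing oxide targets gives 250.0 kg; against the stated basis, 250.0 kg — deltas are rounding alone).
Summing the batch: Σ batch = 269.9 kg; loss to ignition Σ batch·LOI = 19.92 kg; yield, glass over the total, = 92.62%.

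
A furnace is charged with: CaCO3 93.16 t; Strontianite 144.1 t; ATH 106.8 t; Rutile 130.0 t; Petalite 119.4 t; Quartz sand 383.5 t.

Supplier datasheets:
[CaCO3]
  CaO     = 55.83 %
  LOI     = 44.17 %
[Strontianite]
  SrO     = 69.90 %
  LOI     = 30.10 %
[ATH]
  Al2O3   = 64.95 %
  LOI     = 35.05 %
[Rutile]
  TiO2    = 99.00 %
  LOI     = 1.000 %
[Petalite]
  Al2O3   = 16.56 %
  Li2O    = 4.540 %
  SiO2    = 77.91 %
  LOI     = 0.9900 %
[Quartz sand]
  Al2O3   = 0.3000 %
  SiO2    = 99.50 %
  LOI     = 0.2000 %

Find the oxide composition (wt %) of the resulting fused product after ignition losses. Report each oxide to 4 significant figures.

Intermediates are shown, rounded to four significant digits, as written. Full float precision is held from start to finish; a single rounding completes every reported figure. All derived quantities, which include LOI, six oxide percentages, the yield, net glass mass, totals, are computed in full precision, as quoted within the problem or the answer, from the weighed amounts per 851.8 t of glass.
Per-oxide mass from batch:
  TiO2: 130.0·0.9900 = 128.7 t
  Al2O3: 106.8·0.6495 + 119.4·0.1656 + 383.5·0.003000 = 90.29 t
  Li2O: 119.4·0.04540 = 5.421 t
  CaO: 93.16·0.5583 = 52.01 t
  SiO2: 119.4·0.7791 + 383.5·0.9950 = 474.6 t
  SrO: 144.1·0.6990 = 100.7 t
LOI: 93.16·0.4417 + 144.1·0.3010 + 106.8·0.3505 + 130.0·0.01000 + 119.4·0.009900 + 383.5·0.002000 = 125.2 t
Net of LOI, the glass mass = 977.0 − 125.2 = 851.8 t (the oxide masses sum to this)
percent share: oxide ÷ glass, ×100

Glass mass = 851.8 t (batch 977.0 − LOI 125.2).
Composition: TiO2 15.11%, Al2O3 10.60%, Li2O 0.6364%, CaO 6.106%, SiO2 55.72%, SrO 11.83%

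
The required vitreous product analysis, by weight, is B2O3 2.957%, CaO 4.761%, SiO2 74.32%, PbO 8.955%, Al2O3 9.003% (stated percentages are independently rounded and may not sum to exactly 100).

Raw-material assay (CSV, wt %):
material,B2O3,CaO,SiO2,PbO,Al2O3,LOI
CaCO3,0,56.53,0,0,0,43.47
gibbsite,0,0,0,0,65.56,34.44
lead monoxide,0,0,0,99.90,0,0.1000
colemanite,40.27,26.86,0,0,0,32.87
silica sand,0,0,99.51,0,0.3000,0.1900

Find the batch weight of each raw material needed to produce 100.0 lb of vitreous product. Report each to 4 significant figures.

All arithmetic carries exact precision throughout; in-progress results are printed rounded to 4 significant digits alongside each step — every reported number carries a single rounding. Derived quantities are recomputed from the batch weights at 100.0 lb of glass at full float precision (LOI, the totals, the yield, glass mass, the five compositions) exactly as printed in problem or answer.
Target masses of each oxide per 100.0 lb vitreous product:
  B2O3: 2.957% × 100.0 = 2.957 lb
  CaO: 4.761% × 100.0 = 4.761 lb
  SiO2: 74.32% × 100.0 = 74.32 lb
  PbO: 8.955% × 100.0 = 8.955 lb
  Al2O3: 9.003% × 100.0 = 9.003 lb
Oxide-by-oxide audit working from each reported weight, for the quoted basis mass (sums match the target masses up to rounding of the answer):
  B2O3: 7.343·0.4027 = 2.957 lb (target 2.957 lb)
  CaO: 4.933·0.5653 + 7.343·0.2686 = 4.761 lb (target 4.761 lb)
  SiO2: 74.69·0.9951 = 74.32 lb (target 74.32 lb)
  PbO: 8.964·0.9990 = 8.955 lb (target 8.955 lb)
  Al2O3: 13.39·0.6556 + 74.69·0.003000 = 9.003 lb (target 9.003 lb)
Mass balance on the glass: batch total minus LOI = 100.0 lb (the Σ of target masses is 100.0 lb; the stated basis being 100.0 lb — any gap is answer rounding).
Whole-batch sum: Σ batch = 109.3 lb; the LOI term Σ batch·LOI equals 9.320 lb; the yield ratio, glass ÷ batch: 91.47%.

Batch per 100.0 lb vitreous product:
  CaCO3: 4.933 lb
  gibbsite: 13.39 lb
  lead monoxide: 8.964 lb
  colemanite: 7.343 lb
  silica sand: 74.69 lb
Total batch = 109.3 lb; LOI loss = 9.320 lb; yield = 91.47%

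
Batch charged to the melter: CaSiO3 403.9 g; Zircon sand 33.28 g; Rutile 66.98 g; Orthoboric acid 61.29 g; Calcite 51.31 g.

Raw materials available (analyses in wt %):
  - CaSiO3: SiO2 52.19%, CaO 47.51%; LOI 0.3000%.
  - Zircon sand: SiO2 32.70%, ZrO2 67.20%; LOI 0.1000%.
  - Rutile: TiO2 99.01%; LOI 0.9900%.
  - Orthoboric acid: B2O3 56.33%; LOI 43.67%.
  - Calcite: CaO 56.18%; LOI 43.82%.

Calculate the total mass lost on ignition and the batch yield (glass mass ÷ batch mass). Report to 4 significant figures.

LOI loss = 51.16 g; glass = 565.6 g; yield = 91.71%

Mid-chain values are rounded off to 4 significant digits when displayed — the working math keeps full precision at all times. Each reported value takes exactly one rounding — derived quantities (totals, glass mass, the yield, LOI, the five compositions) are re-derived from the batch weights for 565.6 g of glass at full precision exactly as printed in the problem or the answer.
LOI of each material in turn:
  CaSiO3: 403.9 × 0.003000 = 1.212 g
  Zircon sand: 33.28 × 0.001000 = 0.03328 g
  Rutile: 66.98 × 0.009900 = 0.6631 g
  Orthoboric acid: 61.29 × 0.4367 = 26.77 g
  Calcite: 51.31 × 0.4382 = 22.48 g
Total LOI = 51.16 g
Glass = batch − LOI = 616.8 − 51.16 = 565.6 g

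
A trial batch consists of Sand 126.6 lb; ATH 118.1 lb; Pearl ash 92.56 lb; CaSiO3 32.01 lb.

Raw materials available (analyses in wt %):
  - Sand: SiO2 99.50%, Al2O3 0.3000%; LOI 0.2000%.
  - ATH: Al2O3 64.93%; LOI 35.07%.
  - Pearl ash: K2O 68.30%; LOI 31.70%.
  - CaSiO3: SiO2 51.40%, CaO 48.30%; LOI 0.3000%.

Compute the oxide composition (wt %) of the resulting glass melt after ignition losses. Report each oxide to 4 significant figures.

The working math carries full float precision through the solve. Working values appear rounded to 4 significant digits in the printout. Each reported figure sees exactly one rounding. All derived quantities (four oxide percentages, the yield, net glass mass, ignition loss, the totals) are recomputed at exact precision starting from the weights at 298.2 lb of glass, as they appear in the question or the answer.
What the batch supplies per oxide:
  SiO2: 126.6·0.9950 + 32.01·0.5140 = 142.4 lb
  K2O: 92.56·0.6830 = 63.22 lb
  Al2O3: 126.6·0.003000 + 118.1·0.6493 = 77.06 lb
  CaO: 32.01·0.4830 = 15.46 lb
LOI: 126.6·0.002000 + 118.1·0.3507 + 92.56·0.3170 + 32.01·0.003000 = 71.11 lb
Resulting glass, batch − LOI: 369.3 − 71.11 = 298.2 lb (equal to the oxide-mass sum)
wt % = 100 × oxide mass / glass mass

Glass mass = 298.2 lb (batch 369.3 − LOI 71.11).
Composition: SiO2 47.77%, K2O 21.20%, Al2O3 25.85%, CaO 5.185%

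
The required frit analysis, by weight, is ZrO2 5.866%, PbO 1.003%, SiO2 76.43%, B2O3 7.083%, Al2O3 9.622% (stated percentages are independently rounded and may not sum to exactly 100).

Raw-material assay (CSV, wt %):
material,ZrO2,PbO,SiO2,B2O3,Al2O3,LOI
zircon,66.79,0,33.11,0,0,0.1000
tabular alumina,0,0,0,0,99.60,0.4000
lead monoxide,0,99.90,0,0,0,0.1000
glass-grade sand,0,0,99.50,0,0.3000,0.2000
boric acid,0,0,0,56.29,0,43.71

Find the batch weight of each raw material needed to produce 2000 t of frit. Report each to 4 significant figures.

Working values are shown rounded to four significant digits within the worked lines — each numeric step keeps full precision at all times. Each reported number takes just one rounding. Derived quantities (the yield, the totals, net glass mass, the five compositions, ignition loss) are rebuilt from the batch weights on 2000 t of glass in exact precision exactly as shown in the problem or the answer.
Target oxide masses per 2000 t frit:
  ZrO2: 5.866% × 2000 = 117.3 t
  PbO: 1.003% × 2000 = 20.06 t
  SiO2: 76.43% × 2000 = 1529 t
  B2O3: 7.083% × 2000 = 141.7 t
  Al2O3: 9.622% × 2000 = 192.4 t
Oxide-by-oxide audit on the weights just shown, at the basis given (oxide sums agree with the targets once rounding is allowed for):
  ZrO2: 175.7·0.6679 = 117.4 t (target 117.3 t)
  PbO: 20.08·0.9990 = 20.06 t (target 20.06 t)
  SiO2: 175.7·0.3311 + 1478·0.9950 = 1529 t (target 1529 t)
  B2O3: 251.7·0.5629 = 141.7 t (target 141.7 t)
  Al2O3: 188.8·0.9960 + 1478·0.003000 = 192.5 t (target 192.4 t)
Glass-mass closure: Σ batch − LOI loss = 2000 t (oxide target masses add up to 2000 t; versus the stated basis of 2000 t — a pure rounding effect).
Batch grand total — Σ batch = 2114 t; Σ batch·LOI gives LOI loss = 113.9 t; glass ÷ batch gives a yield of 94.61%.

Batch per 2000 t frit:
  zircon: 175.7 t
  tabular alumina: 188.8 t
  lead monoxide: 20.08 t
  glass-grade sand: 1478 t
  boric acid: 251.7 t
Total batch = 2114 t; LOI loss = 113.9 t; yield = 94.61%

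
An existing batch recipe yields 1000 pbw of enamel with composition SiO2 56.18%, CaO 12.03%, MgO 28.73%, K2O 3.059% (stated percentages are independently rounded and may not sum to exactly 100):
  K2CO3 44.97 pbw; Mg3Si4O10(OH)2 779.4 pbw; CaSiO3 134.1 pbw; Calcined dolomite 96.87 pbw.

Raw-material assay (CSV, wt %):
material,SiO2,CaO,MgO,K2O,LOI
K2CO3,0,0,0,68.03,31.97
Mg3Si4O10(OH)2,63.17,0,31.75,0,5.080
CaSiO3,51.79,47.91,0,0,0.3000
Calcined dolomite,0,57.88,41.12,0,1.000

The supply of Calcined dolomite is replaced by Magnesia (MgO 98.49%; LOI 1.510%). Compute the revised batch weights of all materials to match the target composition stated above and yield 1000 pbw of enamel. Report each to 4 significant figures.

All arithmetic runs at full precision from first step to last. Working values appear rounded to 4 significant figures at each printed step; a single rounding produces each reported result. All derived quantities are computed in full precision (totals, yield, glass mass, ignition loss, four oxide percentages) from the batch weights for 1000 pbw of glass as quoted within either problem or answer.
Target oxide masses per 1000 pbw enamel:
  SiO2: 56.18% × 1000 = 561.8 pbw
  CaO: 12.03% × 1000 = 120.3 pbw
  MgO: 28.73% × 1000 = 287.3 pbw
  K2O: 3.059% × 1000 = 30.59 pbw
Oxide-by-oxide audit on the weights just shown, at the basis given (every target is met by its sum inside rounding margins):
  SiO2: 683.5·0.6317 + 251.1·0.5179 = 561.8 pbw (target 561.8 pbw)
  CaO: 251.1·0.4791 = 120.3 pbw (target 120.3 pbw)
  MgO: 683.5·0.3175 + 71.37·0.9849 = 287.3 pbw (target 287.3 pbw)
  K2O: 44.97·0.6803 = 30.59 pbw (target 30.59 pbw)
Glass-mass bookkeeping: total batch − LOI = 1000 pbw (summing oxide targets gives 1000 pbw; basis as stated: 1000 pbw — any gap is answer rounding).
Total batch = Σ batch = 1051 pbw; LOI removed, Σ of batch·LOI: 50.93 pbw; the yield ratio, glass ÷ batch: 95.15%.

Revised batch per 1000 pbw enamel:
  K2CO3: 44.97 pbw
  Mg3Si4O10(OH)2: 683.5 pbw
  CaSiO3: 251.1 pbw
  Magnesia: 71.37 pbw
Total batch = 1051 pbw; LOI loss = 50.93 pbw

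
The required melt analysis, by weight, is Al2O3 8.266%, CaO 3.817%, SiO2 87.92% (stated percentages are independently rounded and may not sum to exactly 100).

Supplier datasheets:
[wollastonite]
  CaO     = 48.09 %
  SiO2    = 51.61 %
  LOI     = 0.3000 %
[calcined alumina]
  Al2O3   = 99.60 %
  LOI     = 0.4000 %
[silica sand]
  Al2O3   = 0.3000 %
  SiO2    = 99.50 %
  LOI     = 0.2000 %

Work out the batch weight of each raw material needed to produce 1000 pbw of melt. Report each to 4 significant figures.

Batch per 1000 pbw melt:
  wollastonite: 79.37 pbw
  calcined alumina: 80.45 pbw
  silica sand: 842.4 pbw
Total batch = 1002 pbw; LOI loss = 2.245 pbw; yield = 99.78%

Each numeric step runs at full precision through the solve; in-progress results are displayed rounded off to 4 significant digits within the worked lines; every reported value is rounded exactly once. Derived quantities are computed in full float precision (three oxide percentages, the totals, LOI, net glass mass, the yield) from the batch weights for 1000 pbw of glass, as written in problem or answer.
The oxide mass targets at 1000 pbw melt:
  Al2O3: 8.266% × 1000 = 82.66 pbw
  CaO: 3.817% × 1000 = 38.17 pbw
  SiO2: 87.92% × 1000 = 879.2 pbw
Balance tally, oxide-wise, with the batch weights as given, versus the basis set out (summed amounts equal target values once rounding is allowed for):
  Al2O3: 80.45·0.9960 + 842.4·0.003000 = 82.66 pbw (target 82.66 pbw)
  CaO: 79.37·0.4809 = 38.17 pbw (target 38.17 pbw)
  SiO2: 79.37·0.5161 + 842.4·0.9950 = 879.2 pbw (target 879.2 pbw)
The glass-mass cross-check: net batch after ignition = 1000 pbw (summing oxide targets gives 1000 pbw; with the basis standing at 1000 pbw — a pure rounding effect).
Batch grand total — Σ batch = 1002 pbw; Σ batch·LOI gives LOI loss = 2.245 pbw; the yield ratio, glass ÷ batch: 99.78%.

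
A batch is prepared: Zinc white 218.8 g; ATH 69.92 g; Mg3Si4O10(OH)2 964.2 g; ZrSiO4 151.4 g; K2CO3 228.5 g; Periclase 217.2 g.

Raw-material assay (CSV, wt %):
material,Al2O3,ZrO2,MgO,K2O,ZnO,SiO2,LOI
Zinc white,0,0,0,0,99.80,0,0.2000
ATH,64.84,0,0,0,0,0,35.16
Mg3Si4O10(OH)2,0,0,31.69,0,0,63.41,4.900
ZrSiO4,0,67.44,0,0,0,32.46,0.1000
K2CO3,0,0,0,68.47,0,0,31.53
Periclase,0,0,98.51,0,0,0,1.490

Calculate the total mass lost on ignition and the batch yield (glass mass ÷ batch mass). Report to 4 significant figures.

LOI loss = 147.7 g; glass = 1702 g; yield = 92.02%

Mid-chain values are displayed, with 4-significant-figure rounding, within the worked lines; every computation maintains exact precision through the solve — every reported value sees exactly one rounding — derived quantities, including ignition loss, net glass mass, the yield, six oxide percentages, the totals, are rebuilt from the batch weights for 1702 g of glass in exact precision, as quoted within problem or answer.
Ignition loss by material:
  Zinc white: 218.8 × 0.002000 = 0.4376 g
  ATH: 69.92 × 0.3516 = 24.58 g
  Mg3Si4O10(OH)2: 964.2 × 0.04900 = 47.25 g
  ZrSiO4: 151.4 × 0.001000 = 0.1514 g
  K2CO3: 228.5 × 0.3153 = 72.05 g
  Periclase: 217.2 × 0.01490 = 3.236 g
Total LOI = 147.7 g
Glass = batch − LOI = 1850 − 147.7 = 1702 g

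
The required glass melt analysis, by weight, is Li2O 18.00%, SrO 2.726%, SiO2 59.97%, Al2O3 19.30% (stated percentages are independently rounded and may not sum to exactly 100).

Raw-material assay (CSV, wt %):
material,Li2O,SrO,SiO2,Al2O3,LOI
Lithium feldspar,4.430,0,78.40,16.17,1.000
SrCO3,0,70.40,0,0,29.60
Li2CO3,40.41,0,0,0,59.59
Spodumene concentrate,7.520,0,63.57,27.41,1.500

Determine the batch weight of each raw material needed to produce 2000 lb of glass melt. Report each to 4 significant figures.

Batch per 2000 lb glass melt:
  Lithium feldspar: 743.7 lb
  SrCO3: 77.44 lb
  Li2CO3: 628.9 lb
  Spodumene concentrate: 969.5 lb
Total batch = 2420 lb; LOI loss = 419.7 lb; yield = 82.66%

All internal work holds full float precision from start to finish — working values appear (rounded to four significant digits) within the worked lines; each reported number undergoes a single rounding; all derived quantities, including yield, the four compositions, the totals, ignition loss, glass mass, are re-derived using the weight values per 2000 lb of glass at full precision, precisely as stated by the problem or the answer.
The oxide mass targets at 2000 lb glass melt:
  Li2O: 18.00% × 2000 = 360.0 lb
  SrO: 2.726% × 2000 = 54.52 lb
  SiO2: 59.97% × 2000 = 1199 lb
  Al2O3: 19.30% × 2000 = 386.0 lb
Balance tally, oxide-wise, using the reported weights, for the quoted basis mass (every target is met by its sum modulo rounding of the values):
  Li2O: 743.7·0.04430 + 628.9·0.4041 + 969.5·0.07520 = 360.0 lb (target 360.0 lb)
  SrO: 77.44·0.7040 = 54.52 lb (target 54.52 lb)
  SiO2: 743.7·0.7840 + 969.5·0.6357 = 1199 lb (target 1199 lb)
  Al2O3: 743.7·0.1617 + 969.5·0.2741 = 386.0 lb (target 386.0 lb)
Glass-mass sanity pass: whole batch net of LOI = 2000 lb (the Σ of target masses is 2000 lb; the stated basis being 2000 lb — rounding explains the deltas).
Whole-batch sum: Σ batch = 2420 lb; loss to ignition Σ batch·LOI = 419.7 lb; yield, glass over the total, = 82.66%.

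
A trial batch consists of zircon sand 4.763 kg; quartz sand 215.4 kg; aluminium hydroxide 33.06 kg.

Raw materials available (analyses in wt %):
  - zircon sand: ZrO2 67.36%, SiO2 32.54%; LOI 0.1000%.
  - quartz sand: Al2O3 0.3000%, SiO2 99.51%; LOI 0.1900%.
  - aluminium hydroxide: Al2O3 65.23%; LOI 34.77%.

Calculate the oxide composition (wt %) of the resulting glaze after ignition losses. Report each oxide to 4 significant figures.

Each numeric step maintains exact precision at every stage. Working values are printed (rounded to four significant digits) alongside each step. Each reported value takes just one rounding; the derived quantities (the yield, three oxide percentages, the totals, glass mass, LOI) are recomputed at exact precision using the weight values for 241.3 kg of glass as written in either problem or answer.
Oxide masses out of the charge:
  Al2O3: 215.4·0.003000 + 33.06·0.6523 = 22.21 kg
  ZrO2: 4.763·0.6736 = 3.208 kg
  SiO2: 4.763·0.3254 + 215.4·0.9951 = 215.9 kg
LOI: 4.763·0.001000 + 215.4·0.001900 + 33.06·0.3477 = 11.91 kg
The glass mass, total less LOI, = 253.2 − 11.91 = 241.3 kg (= the summed oxide contributions)
wt % = 100 × oxide mass / glass mass

Glass mass = 241.3 kg (batch 253.2 − LOI 11.91).
Composition: Al2O3 9.204%, ZrO2 1.330%, SiO2 89.47%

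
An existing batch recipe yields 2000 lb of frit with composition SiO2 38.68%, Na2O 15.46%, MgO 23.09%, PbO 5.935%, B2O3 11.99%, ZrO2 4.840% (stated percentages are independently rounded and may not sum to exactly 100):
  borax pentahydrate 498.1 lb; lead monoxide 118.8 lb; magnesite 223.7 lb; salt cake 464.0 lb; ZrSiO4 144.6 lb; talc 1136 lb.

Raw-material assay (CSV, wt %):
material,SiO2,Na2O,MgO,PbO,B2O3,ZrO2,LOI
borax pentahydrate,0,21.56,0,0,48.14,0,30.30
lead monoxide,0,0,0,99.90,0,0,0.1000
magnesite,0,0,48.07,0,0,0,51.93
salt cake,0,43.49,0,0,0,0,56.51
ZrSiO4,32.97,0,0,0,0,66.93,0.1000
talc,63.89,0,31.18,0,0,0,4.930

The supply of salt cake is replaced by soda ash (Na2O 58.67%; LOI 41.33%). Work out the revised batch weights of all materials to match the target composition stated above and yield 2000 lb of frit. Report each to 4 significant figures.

Revised batch per 2000 lb frit:
  borax pentahydrate: 498.1 lb
  lead monoxide: 118.8 lb
  magnesite: 223.7 lb
  soda ash: 344.0 lb
  ZrSiO4: 144.6 lb
  talc: 1136 lb
Total batch = 2465 lb; LOI loss = 465.5 lb

Every computation runs at full precision all the way through — in-progress results are displayed rounded to 4 significant figures as written; exactly one rounding goes into every reported number; the derived quantities, which include ignition loss, six oxide percentages, the totals, net glass mass, yield, are re-derived in exact precision, as written in the problem or answer text, using the weight values for 2000 lb of glass.
The oxide mass targets at 2000 lb frit:
  SiO2: 38.68% × 2000 = 773.6 lb
  Na2O: 15.46% × 2000 = 309.2 lb
  MgO: 23.09% × 2000 = 461.8 lb
  PbO: 5.935% × 2000 = 118.7 lb
  B2O3: 11.99% × 2000 = 239.8 lb
  ZrO2: 4.840% × 2000 = 96.80 lb
Verifying the oxide balance with the batch weights as given, against the basis in use (target by target, the sums agree once rounding is allowed for):
  SiO2: 144.6·0.3297 + 1136·0.6389 = 773.5 lb (target 773.6 lb)
  Na2O: 498.1·0.2156 + 344.0·0.5867 = 309.2 lb (target 309.2 lb)
  MgO: 223.7·0.4807 + 1136·0.3118 = 461.7 lb (target 461.8 lb)
  PbO: 118.8·0.9990 = 118.7 lb (target 118.7 lb)
  B2O3: 498.1·0.4814 = 239.8 lb (target 239.8 lb)
  ZrO2: 144.6·0.6693 = 96.78 lb (target 96.80 lb)
Glass-mass closure: Σ batch − LOI loss = 2000 lb (the targets, summed, come to 2000 lb; against the stated basis, 2000 lb — any gap is answer rounding).
Whole-batch sum: Σ batch = 2465 lb; loss to ignition Σ batch·LOI = 465.5 lb; the yield ratio, glass ÷ batch: 81.12%.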